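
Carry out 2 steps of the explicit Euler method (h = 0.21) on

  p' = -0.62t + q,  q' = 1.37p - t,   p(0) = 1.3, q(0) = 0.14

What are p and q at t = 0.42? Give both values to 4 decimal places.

1.4100, 0.8524

Euler on (p,q): p_{n+1} = p_n + h·p', q_{n+1} = q_n + h·q'.
0.000000: (1.300000, 0.140000); f=(0.140000, 1.781000) → (1.329400, 0.514010)
0.210000: (1.329400, 0.514010); f=(0.383810, 1.611278) → (1.410000, 0.852378)
(p(0.42), q(0.42)) ≈ (1.4100, 0.8524)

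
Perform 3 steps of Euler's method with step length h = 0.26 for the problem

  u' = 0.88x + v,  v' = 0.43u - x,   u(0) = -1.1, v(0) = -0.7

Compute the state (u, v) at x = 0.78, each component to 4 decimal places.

-1.5863, -1.3297

Euler on (u,v): u_{n+1} = u_n + h·u', v_{n+1} = v_n + h·v'.
0.000000: (-1.100000, -0.700000); f=(-0.700000, -0.473000) → (-1.282000, -0.822980)
0.260000: (-1.282000, -0.822980); f=(-0.594180, -0.811260) → (-1.436487, -1.033908)
0.520000: (-1.436487, -1.033908); f=(-0.576308, -1.137689) → (-1.586327, -1.329707)
(u(0.78), v(0.78)) ≈ (-1.5863, -1.3297)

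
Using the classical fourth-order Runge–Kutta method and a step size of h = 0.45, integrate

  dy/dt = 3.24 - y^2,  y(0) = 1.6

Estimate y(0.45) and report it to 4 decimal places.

1.7458

RK4: k1 = f(t_n, y_n); k2 = f(t_n + h/2, y_n + (h/2)·k1); k3 = f(t_n + h/2, y_n + (h/2)·k2); k4 = f(t_n + h, y_n + h·k3); y_{n+1} = y_n + (h/6)·(k1 + 2k2 + 2k3 + k4).
t=0.000000, y=1.600000:
  k1 = f(0.000000, 1.600000) = 0.680000
  k2 = f(0.225000, 1.753000) = 0.166991
  k3 = f(0.225000, 1.637573) = 0.558355
  k4 = f(0.450000, 1.851260) = -0.187162
  y ← 1.600000 + (0.45/6)·(k1 + 2k2 + 2k3 + k4) = 1.745765
y(0.45) ≈ 1.7458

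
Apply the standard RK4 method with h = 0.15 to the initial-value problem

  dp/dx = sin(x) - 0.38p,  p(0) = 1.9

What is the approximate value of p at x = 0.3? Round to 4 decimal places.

RK4: k1 = f(x_n, p_n); k2 = f(x_n + h/2, p_n + (h/2)·k1); k3 = f(x_n + h/2, p_n + (h/2)·k2); k4 = f(x_n + h, p_n + h·k3); p_{n+1} = p_n + (h/6)·(k1 + 2k2 + 2k3 + k4).
x=0.000000, p=1.900000:
  k1 = f(0.000000, 1.900000) = -0.722000
  k2 = f(0.075000, 1.845850) = -0.626493
  k3 = f(0.075000, 1.853013) = -0.629215
  k4 = f(0.150000, 1.805618) = -0.536697
  p ← 1.900000 + (0.15/6)·(k1 + 2k2 + 2k3 + k4) = 1.805747
x=0.150000, p=1.805747:
  k1 = f(0.150000, 1.805747) = -0.536746
  k2 = f(0.225000, 1.765491) = -0.447780
  k3 = f(0.225000, 1.772164) = -0.450316
  k4 = f(0.300000, 1.738200) = -0.364996
  p ← 1.805747 + (0.15/6)·(k1 + 2k2 + 2k3 + k4) = 1.738299
p(0.3) ≈ 1.7383

1.7383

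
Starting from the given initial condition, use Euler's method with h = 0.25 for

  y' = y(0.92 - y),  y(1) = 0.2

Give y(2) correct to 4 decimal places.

0.3689

Euler: y_{n+1} = y_n + h·f(s_n, y_n).
s=1.000000, y=0.200000: f=0.144000 → y ← 0.200000 + 0.25·0.144000 = 0.236000
s=1.250000, y=0.236000: f=0.161424 → y ← 0.236000 + 0.25·0.161424 = 0.276356
s=1.500000, y=0.276356: f=0.177875 → y ← 0.276356 + 0.25·0.177875 = 0.320825
s=1.750000, y=0.320825: f=0.192230 → y ← 0.320825 + 0.25·0.192230 = 0.368882
y(2) ≈ 0.3689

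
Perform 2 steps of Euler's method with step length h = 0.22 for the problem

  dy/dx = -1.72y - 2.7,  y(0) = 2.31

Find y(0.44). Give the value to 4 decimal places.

-0.0707

Euler: y_{n+1} = y_n + h·f(x_n, y_n).
x=0.000000, y=2.310000: f=-6.673200 → y ← 2.310000 + 0.22·(-6.673200) = 0.841896
x=0.220000, y=0.841896: f=-4.148061 → y ← 0.841896 + 0.22·(-4.148061) = -0.070677
y(0.44) ≈ -0.0707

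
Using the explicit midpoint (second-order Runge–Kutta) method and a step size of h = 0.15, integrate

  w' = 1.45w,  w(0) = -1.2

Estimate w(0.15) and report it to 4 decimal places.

Midpoint: k1 = f(t_n, w_n); k2 = f(t_n + h/2, w_n + (h/2)·k1); w_{n+1} = w_n + h·k2.
t=0.000000, w=-1.200000:
  k1 = f(0.000000, -1.200000) = -1.740000
  k2 = f(0.075000, -1.330500) = -1.929225
  w ← -1.200000 + 0.15·(-1.929225) = -1.489384
w(0.15) ≈ -1.4894

-1.4894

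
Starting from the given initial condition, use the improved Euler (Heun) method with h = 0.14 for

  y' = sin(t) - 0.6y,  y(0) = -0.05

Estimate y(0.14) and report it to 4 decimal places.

Heun: k1 = f(t_n, y_n); k2 = f(t_n + h, y_n + h·k1); y_{n+1} = y_n + (h/2)·(k1 + k2).
t=0.000000, y=-0.050000:
  k1 = f(0.000000, -0.050000) = 0.030000
  k2 = f(0.140000, -0.045800) = 0.167023
  y ← -0.050000 + (0.14/2)·(0.030000 + 0.167023) = -0.036208
y(0.14) ≈ -0.0362

-0.0362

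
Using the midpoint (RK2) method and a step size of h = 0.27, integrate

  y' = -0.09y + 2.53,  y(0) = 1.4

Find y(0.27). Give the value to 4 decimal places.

Midpoint: k1 = f(x_n, y_n); k2 = f(x_n + h/2, y_n + (h/2)·k1); y_{n+1} = y_n + h·k2.
x=0.000000, y=1.400000:
  k1 = f(0.000000, 1.400000) = 2.404000
  k2 = f(0.135000, 1.724540) = 2.374791
  y ← 1.400000 + 0.27·2.374791 = 2.041194
y(0.27) ≈ 2.0412

2.0412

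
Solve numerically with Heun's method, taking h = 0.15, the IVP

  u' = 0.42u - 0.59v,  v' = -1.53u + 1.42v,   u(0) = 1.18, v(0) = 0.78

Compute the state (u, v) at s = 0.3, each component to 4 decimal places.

Heun on (u,v): k1 = f(s_n, state_n); k2 = f(s_n + h, state_n + h·k1); state_{n+1} = state_n + (h/2)·(k1 + k2).
0.000000: (1.180000, 0.780000)
  k1 = (0.035400, -0.697800)
  predictor → (1.185310, 0.675330)
  k2 = (0.099385, -0.854556)
  → (1.190109, 0.663573)
0.150000: (1.190109, 0.663573)
  k1 = (0.108337, -0.878593)
  predictor → (1.206360, 0.531784)
  k2 = (0.192918, -1.090596)
  → (1.212703, 0.515884)
(u(0.3), v(0.3)) ≈ (1.2127, 0.5159)

1.2127, 0.5159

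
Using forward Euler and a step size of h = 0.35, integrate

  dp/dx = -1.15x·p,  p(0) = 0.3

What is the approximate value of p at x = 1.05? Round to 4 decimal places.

0.1851

Euler: p_{n+1} = p_n + h·f(x_n, p_n).
x=0.000000, p=0.300000: f=0.000000 → p ← 0.300000 + 0.35·0.000000 = 0.300000
x=0.350000, p=0.300000: f=-0.120750 → p ← 0.300000 + 0.35·(-0.120750) = 0.257738
x=0.700000, p=0.257738: f=-0.207479 → p ← 0.257738 + 0.35·(-0.207479) = 0.185120
p(1.05) ≈ 0.1851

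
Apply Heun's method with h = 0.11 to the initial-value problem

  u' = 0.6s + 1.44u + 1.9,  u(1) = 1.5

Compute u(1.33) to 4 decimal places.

Heun: k1 = f(s_n, u_n); k2 = f(s_n + h, u_n + h·k1); u_{n+1} = u_n + (h/2)·(k1 + k2).
s=1.000000, u=1.500000:
  k1 = f(1.000000, 1.500000) = 4.660000
  k2 = f(1.110000, 2.012600) = 5.464144
  u ← 1.500000 + (0.11/2)·(4.660000 + 5.464144) = 2.056828
s=1.110000, u=2.056828:
  k1 = f(1.110000, 2.056828) = 5.527832
  k2 = f(1.220000, 2.664889) = 6.469441
  u ← 2.056828 + (0.11/2)·(5.527832 + 6.469441) = 2.716678
s=1.220000, u=2.716678:
  k1 = f(1.220000, 2.716678) = 6.544016
  k2 = f(1.330000, 3.436520) = 7.646588
  u ← 2.716678 + (0.11/2)·(6.544016 + 7.646588) = 3.497161
u(1.33) ≈ 3.4972

3.4972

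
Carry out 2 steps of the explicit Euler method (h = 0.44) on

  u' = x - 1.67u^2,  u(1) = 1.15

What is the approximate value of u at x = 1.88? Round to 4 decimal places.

0.9710

Euler: u_{n+1} = u_n + h·f(x_n, u_n).
x=1.000000, u=1.150000: f=-1.208575 → u ← 1.150000 + 0.44·(-1.208575) = 0.618227
x=1.440000, u=0.618227: f=0.801718 → u ← 0.618227 + 0.44·0.801718 = 0.970983
u(1.88) ≈ 0.9710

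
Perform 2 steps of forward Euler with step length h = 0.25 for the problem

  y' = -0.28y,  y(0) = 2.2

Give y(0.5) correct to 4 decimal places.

Euler: y_{n+1} = y_n + h·f(t_n, y_n).
t=0.000000, y=2.200000: f=-0.616000 → y ← 2.200000 + 0.25·(-0.616000) = 2.046000
t=0.250000, y=2.046000: f=-0.572880 → y ← 2.046000 + 0.25·(-0.572880) = 1.902780
y(0.5) ≈ 1.9028

1.9028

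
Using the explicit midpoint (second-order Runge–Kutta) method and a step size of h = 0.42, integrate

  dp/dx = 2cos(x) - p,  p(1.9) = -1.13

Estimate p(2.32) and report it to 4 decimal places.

Midpoint: k1 = f(x_n, p_n); k2 = f(x_n + h/2, p_n + (h/2)·k1); p_{n+1} = p_n + h·k2.
x=1.900000, p=-1.130000:
  k1 = f(1.900000, -1.130000) = 0.483421
  k2 = f(2.110000, -1.028482) = 0.001576
  p ← -1.130000 + 0.42·0.001576 = -1.129338
p(2.32) ≈ -1.1293

-1.1293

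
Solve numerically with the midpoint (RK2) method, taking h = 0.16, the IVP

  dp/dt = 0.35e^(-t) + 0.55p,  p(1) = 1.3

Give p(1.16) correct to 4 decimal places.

1.4394

Midpoint: k1 = f(t_n, p_n); k2 = f(t_n + h/2, p_n + (h/2)·k1); p_{n+1} = p_n + h·k2.
t=1.000000, p=1.300000:
  k1 = f(1.000000, 1.300000) = 0.843758
  k2 = f(1.080000, 1.367501) = 0.870984
  p ← 1.300000 + 0.16·0.870984 = 1.439357
p(1.16) ≈ 1.4394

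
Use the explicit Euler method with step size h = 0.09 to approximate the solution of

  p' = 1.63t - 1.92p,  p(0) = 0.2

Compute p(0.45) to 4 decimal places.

Euler: p_{n+1} = p_n + h·f(t_n, p_n).
t=0.000000, p=0.200000: f=-0.384000 → p ← 0.200000 + 0.09·(-0.384000) = 0.165440
t=0.090000, p=0.165440: f=-0.170945 → p ← 0.165440 + 0.09·(-0.170945) = 0.150055
t=0.180000, p=0.150055: f=0.005294 → p ← 0.150055 + 0.09·0.005294 = 0.150531
t=0.270000, p=0.150531: f=0.151080 → p ← 0.150531 + 0.09·0.151080 = 0.164129
t=0.360000, p=0.164129: f=0.271673 → p ← 0.164129 + 0.09·0.271673 = 0.188579
p(0.45) ≈ 0.1886

0.1886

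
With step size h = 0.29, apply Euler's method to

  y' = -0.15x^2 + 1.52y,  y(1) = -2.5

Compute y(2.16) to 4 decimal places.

Euler: y_{n+1} = y_n + h·f(x_n, y_n).
x=1.000000, y=-2.500000: f=-3.950000 → y ← -2.500000 + 0.29·(-3.950000) = -3.645500
x=1.290000, y=-3.645500: f=-5.790775 → y ← -3.645500 + 0.29·(-5.790775) = -5.324825
x=1.580000, y=-5.324825: f=-8.468194 → y ← -5.324825 + 0.29·(-8.468194) = -7.780601
x=1.870000, y=-7.780601: f=-12.351048 → y ← -7.780601 + 0.29·(-12.351048) = -11.362405
y(2.16) ≈ -11.3624

-11.3624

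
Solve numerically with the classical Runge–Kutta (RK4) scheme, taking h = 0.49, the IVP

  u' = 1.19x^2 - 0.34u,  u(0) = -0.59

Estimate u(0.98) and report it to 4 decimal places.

-0.0786

RK4: k1 = f(x_n, u_n); k2 = f(x_n + h/2, u_n + (h/2)·k1); k3 = f(x_n + h/2, u_n + (h/2)·k2); k4 = f(x_n + h, u_n + h·k3); u_{n+1} = u_n + (h/6)·(k1 + 2k2 + 2k3 + k4).
x=0.000000, u=-0.590000:
  k1 = f(0.000000, -0.590000) = 0.200600
  k2 = f(0.245000, -0.540853) = 0.255320
  k3 = f(0.245000, -0.527447) = 0.250762
  k4 = f(0.490000, -0.467127) = 0.444542
  u ← -0.590000 + (0.49/6)·(k1 + 2k2 + 2k3 + k4) = -0.454653
x=0.490000, u=-0.454653:
  k1 = f(0.490000, -0.454653) = 0.440301
  k2 = f(0.735000, -0.346780) = 0.760773
  k3 = f(0.735000, -0.268264) = 0.734078
  k4 = f(0.980000, -0.094955) = 1.175161
  u ← -0.454653 + (0.49/6)·(k1 + 2k2 + 2k3 + k4) = -0.078565
u(0.98) ≈ -0.0786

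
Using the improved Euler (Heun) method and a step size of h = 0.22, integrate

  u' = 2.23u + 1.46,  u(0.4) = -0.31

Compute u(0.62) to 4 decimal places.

-0.0994

Heun: k1 = f(x_n, u_n); k2 = f(x_n + h, u_n + h·k1); u_{n+1} = u_n + (h/2)·(k1 + k2).
x=0.400000, u=-0.310000:
  k1 = f(0.400000, -0.310000) = 0.768700
  k2 = f(0.620000, -0.140886) = 1.145824
  u ← -0.310000 + (0.22/2)·(0.768700 + 1.145824) = -0.099402
u(0.62) ≈ -0.0994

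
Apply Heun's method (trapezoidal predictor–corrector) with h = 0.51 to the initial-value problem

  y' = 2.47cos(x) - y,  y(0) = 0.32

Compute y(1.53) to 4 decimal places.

0.9649

Heun: k1 = f(x_n, y_n); k2 = f(x_n + h, y_n + h·k1); y_{n+1} = y_n + (h/2)·(k1 + k2).
x=0.000000, y=0.320000:
  k1 = f(0.000000, 0.320000) = 2.150000
  k2 = f(0.510000, 1.416500) = 0.739179
  y ← 0.320000 + (0.51/2)·(2.150000 + 0.739179) = 1.056741
x=0.510000, y=1.056741:
  k1 = f(0.510000, 1.056741) = 1.098938
  k2 = f(1.020000, 1.617199) = -0.324485
  y ← 1.056741 + (0.51/2)·(1.098938 + (-0.324485)) = 1.254226
x=1.020000, y=1.254226:
  k1 = f(1.020000, 1.254226) = 0.038488
  k2 = f(1.530000, 1.273855) = -1.173116
  y ← 1.254226 + (0.51/2)·(0.038488 + (-1.173116)) = 0.964896
y(1.53) ≈ 0.9649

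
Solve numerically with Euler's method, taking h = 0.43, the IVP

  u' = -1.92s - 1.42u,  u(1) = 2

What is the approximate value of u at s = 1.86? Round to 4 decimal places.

Euler: u_{n+1} = u_n + h·f(s_n, u_n).
s=1.000000, u=2.000000: f=-4.760000 → u ← 2.000000 + 0.43·(-4.760000) = -0.046800
s=1.430000, u=-0.046800: f=-2.679144 → u ← -0.046800 + 0.43·(-2.679144) = -1.198832
u(1.86) ≈ -1.1988

-1.1988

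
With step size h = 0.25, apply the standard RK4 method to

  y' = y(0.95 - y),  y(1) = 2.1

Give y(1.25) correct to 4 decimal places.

RK4: k1 = f(x_n, y_n); k2 = f(x_n + h/2, y_n + (h/2)·k1); k3 = f(x_n + h/2, y_n + (h/2)·k2); k4 = f(x_n + h, y_n + h·k3); y_{n+1} = y_n + (h/6)·(k1 + 2k2 + 2k3 + k4).
x=1.000000, y=2.100000:
  k1 = f(1.000000, 2.100000) = -2.415000
  k2 = f(1.125000, 1.798125) = -1.525035
  k3 = f(1.125000, 1.909371) = -1.831794
  k4 = f(1.250000, 1.642051) = -1.136384
  y ← 2.100000 + (0.25/6)·(k1 + 2k2 + 2k3 + k4) = 1.672290
y(1.25) ≈ 1.6723

1.6723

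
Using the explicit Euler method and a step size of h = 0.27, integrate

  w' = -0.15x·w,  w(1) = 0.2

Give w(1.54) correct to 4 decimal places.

Euler: w_{n+1} = w_n + h·f(x_n, w_n).
x=1.000000, w=0.200000: f=-0.030000 → w ← 0.200000 + 0.27·(-0.030000) = 0.191900
x=1.270000, w=0.191900: f=-0.036557 → w ← 0.191900 + 0.27·(-0.036557) = 0.182030
w(1.54) ≈ 0.1820

0.1820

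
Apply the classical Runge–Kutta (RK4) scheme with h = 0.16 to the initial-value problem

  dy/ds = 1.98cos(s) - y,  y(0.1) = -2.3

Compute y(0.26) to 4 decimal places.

-1.6723

RK4: k1 = f(s_n, y_n); k2 = f(s_n + h/2, y_n + (h/2)·k1); k3 = f(s_n + h/2, y_n + (h/2)·k2); k4 = f(s_n + h, y_n + h·k3); y_{n+1} = y_n + (h/6)·(k1 + 2k2 + 2k3 + k4).
s=0.100000, y=-2.300000:
  k1 = f(0.100000, -2.300000) = 4.270108
  k2 = f(0.180000, -1.958391) = 3.906402
  k3 = f(0.180000, -1.987488) = 3.935498
  k4 = f(0.260000, -1.670320) = 3.583772
  y ← -2.300000 + (0.16/6)·(k1 + 2k2 + 2k3 + k4) = -1.672329
y(0.26) ≈ -1.6723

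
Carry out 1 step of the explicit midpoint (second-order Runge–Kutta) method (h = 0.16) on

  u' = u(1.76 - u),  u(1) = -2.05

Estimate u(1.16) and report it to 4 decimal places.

Midpoint: k1 = f(x_n, u_n); k2 = f(x_n + h/2, u_n + (h/2)·k1); u_{n+1} = u_n + h·k2.
x=1.000000, u=-2.050000:
  k1 = f(1.000000, -2.050000) = -7.810500
  k2 = f(1.080000, -2.674840) = -11.862487
  u ← -2.050000 + 0.16·(-11.862487) = -3.947998
u(1.16) ≈ -3.9480

-3.9480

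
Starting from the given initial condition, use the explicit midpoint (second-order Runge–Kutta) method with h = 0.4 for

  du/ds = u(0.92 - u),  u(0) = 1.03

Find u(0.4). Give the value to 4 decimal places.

Midpoint: k1 = f(s_n, u_n); k2 = f(s_n + h/2, u_n + (h/2)·k1); u_{n+1} = u_n + h·k2.
s=0.000000, u=1.030000:
  k1 = f(0.000000, 1.030000) = -0.113300
  k2 = f(0.200000, 1.007340) = -0.087981
  u ← 1.030000 + 0.4·(-0.087981) = 0.994808
u(0.4) ≈ 0.9948

0.9948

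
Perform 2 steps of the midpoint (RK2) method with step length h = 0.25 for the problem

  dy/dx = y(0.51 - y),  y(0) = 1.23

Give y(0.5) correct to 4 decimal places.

Midpoint: k1 = f(x_n, y_n); k2 = f(x_n + h/2, y_n + (h/2)·k1); y_{n+1} = y_n + h·k2.
x=0.000000, y=1.230000:
  k1 = f(0.000000, 1.230000) = -0.885600
  k2 = f(0.125000, 1.119300) = -0.681989
  y ← 1.230000 + 0.25·(-0.681989) = 1.059503
x=0.250000, y=1.059503:
  k1 = f(0.250000, 1.059503) = -0.582199
  k2 = f(0.375000, 0.986728) = -0.470400
  y ← 1.059503 + 0.25·(-0.470400) = 0.941903
y(0.5) ≈ 0.9419

0.9419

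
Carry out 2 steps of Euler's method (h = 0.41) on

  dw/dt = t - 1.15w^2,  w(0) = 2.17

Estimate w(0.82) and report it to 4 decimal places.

0.1167

Euler: w_{n+1} = w_n + h·f(t_n, w_n).
t=0.000000, w=2.170000: f=-5.415235 → w ← 2.170000 + 0.41·(-5.415235) = -0.050246
t=0.410000, w=-0.050246: f=0.407097 → w ← -0.050246 + 0.41·0.407097 = 0.116663
w(0.82) ≈ 0.1167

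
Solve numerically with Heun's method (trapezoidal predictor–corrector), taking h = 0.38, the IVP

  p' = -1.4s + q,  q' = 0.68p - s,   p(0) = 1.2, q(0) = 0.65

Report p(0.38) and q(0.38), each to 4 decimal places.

Heun on (p,q): k1 = f(s_n, state_n); k2 = f(s_n + h, state_n + h·k1); state_{n+1} = state_n + (h/2)·(k1 + k2).
0.000000: (1.200000, 0.650000)
  k1 = (0.650000, 0.816000)
  predictor → (1.447000, 0.960080)
  k2 = (0.428080, 0.603960)
  → (1.404835, 0.919792)
(p(0.38), q(0.38)) ≈ (1.4048, 0.9198)

1.4048, 0.9198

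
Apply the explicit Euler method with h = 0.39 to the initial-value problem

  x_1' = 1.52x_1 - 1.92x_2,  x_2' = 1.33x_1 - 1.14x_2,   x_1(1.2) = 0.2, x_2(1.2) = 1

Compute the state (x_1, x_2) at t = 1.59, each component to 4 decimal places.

Euler on (x_1,x_2): x_1_{n+1} = x_1_n + h·x_1', x_2_{n+1} = x_2_n + h·x_2'.
1.200000: (0.200000, 1.000000); f=(-1.616000, -0.874000) → (-0.430240, 0.659140)
(x_1(1.59), x_2(1.59)) ≈ (-0.4302, 0.6591)

-0.4302, 0.6591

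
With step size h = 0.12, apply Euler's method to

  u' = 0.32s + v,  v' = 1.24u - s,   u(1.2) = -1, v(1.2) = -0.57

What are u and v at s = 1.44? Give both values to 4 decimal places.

-1.0752, -1.1733

Euler on (u,v): u_{n+1} = u_n + h·u', v_{n+1} = v_n + h·v'.
1.200000: (-1.000000, -0.570000); f=(-0.186000, -2.440000) → (-1.022320, -0.862800)
1.320000: (-1.022320, -0.862800); f=(-0.440400, -2.587677) → (-1.075168, -1.173321)
(u(1.44), v(1.44)) ≈ (-1.0752, -1.1733)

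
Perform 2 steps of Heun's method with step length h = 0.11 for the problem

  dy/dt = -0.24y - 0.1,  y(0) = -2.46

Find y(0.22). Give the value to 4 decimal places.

Heun: k1 = f(t_n, y_n); k2 = f(t_n + h, y_n + h·k1); y_{n+1} = y_n + (h/2)·(k1 + k2).
t=0.000000, y=-2.460000:
  k1 = f(0.000000, -2.460000) = 0.490400
  k2 = f(0.110000, -2.406056) = 0.477453
  y ← -2.460000 + (0.11/2)·(0.490400 + 0.477453) = -2.406768
t=0.110000, y=-2.406768:
  k1 = f(0.110000, -2.406768) = 0.477624
  k2 = f(0.220000, -2.354229) = 0.465015
  y ← -2.406768 + (0.11/2)·(0.477624 + 0.465015) = -2.354923
y(0.22) ≈ -2.3549

-2.3549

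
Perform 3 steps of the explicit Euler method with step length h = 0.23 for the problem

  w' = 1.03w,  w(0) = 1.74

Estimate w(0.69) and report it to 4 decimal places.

3.2927

Euler: w_{n+1} = w_n + h·f(x_n, w_n).
x=0.000000, w=1.740000: f=1.792200 → w ← 1.740000 + 0.23·1.792200 = 2.152206
x=0.230000, w=2.152206: f=2.216772 → w ← 2.152206 + 0.23·2.216772 = 2.662064
x=0.460000, w=2.662064: f=2.741926 → w ← 2.662064 + 0.23·2.741926 = 3.292706
w(0.69) ≈ 3.2927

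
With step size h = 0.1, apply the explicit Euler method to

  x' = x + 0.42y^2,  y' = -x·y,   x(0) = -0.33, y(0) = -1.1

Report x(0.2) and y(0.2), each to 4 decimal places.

-0.2892, -1.1718

Euler on (x,y): x_{n+1} = x_n + h·x', y_{n+1} = y_n + h·y'.
0.000000: (-0.330000, -1.100000); f=(0.178200, -0.363000) → (-0.312180, -1.136300)
0.100000: (-0.312180, -1.136300); f=(0.230115, -0.354730) → (-0.289169, -1.171773)
(x(0.2), y(0.2)) ≈ (-0.2892, -1.1718)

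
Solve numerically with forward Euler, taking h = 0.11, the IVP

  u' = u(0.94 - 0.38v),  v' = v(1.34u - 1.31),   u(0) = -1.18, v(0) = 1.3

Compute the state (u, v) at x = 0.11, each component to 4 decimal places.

Euler on (u,v): u_{n+1} = u_n + h·u', v_{n+1} = v_n + h·v'.
0.000000: (-1.180000, 1.300000); f=(-0.526280, -3.758560) → (-1.237891, 0.886558)
(u(0.11), v(0.11)) ≈ (-1.2379, 0.8866)

-1.2379, 0.8866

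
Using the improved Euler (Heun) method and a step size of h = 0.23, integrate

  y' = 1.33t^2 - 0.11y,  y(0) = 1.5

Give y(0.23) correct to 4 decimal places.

1.4706

Heun: k1 = f(t_n, y_n); k2 = f(t_n + h, y_n + h·k1); y_{n+1} = y_n + (h/2)·(k1 + k2).
t=0.000000, y=1.500000:
  k1 = f(0.000000, 1.500000) = -0.165000
  k2 = f(0.230000, 1.462050) = -0.090469
  y ← 1.500000 + (0.23/2)·(-0.165000 + (-0.090469)) = 1.470621
y(0.23) ≈ 1.4706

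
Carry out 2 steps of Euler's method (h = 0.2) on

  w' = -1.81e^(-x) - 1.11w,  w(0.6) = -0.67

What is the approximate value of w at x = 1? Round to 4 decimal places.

-0.7228

Euler: w_{n+1} = w_n + h·f(x_n, w_n).
x=0.600000, w=-0.670000: f=-0.249649 → w ← -0.670000 + 0.2·(-0.249649) = -0.719930
x=0.800000, w=-0.719930: f=-0.014163 → w ← -0.719930 + 0.2·(-0.014163) = -0.722762
w(1) ≈ -0.7228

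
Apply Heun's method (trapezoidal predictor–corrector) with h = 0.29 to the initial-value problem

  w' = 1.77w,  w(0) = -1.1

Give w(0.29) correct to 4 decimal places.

Heun: k1 = f(x_n, w_n); k2 = f(x_n + h, w_n + h·k1); w_{n+1} = w_n + (h/2)·(k1 + k2).
x=0.000000, w=-1.100000:
  k1 = f(0.000000, -1.100000) = -1.947000
  k2 = f(0.290000, -1.664630) = -2.946395
  w ← -1.100000 + (0.29/2)·(-1.947000 + (-2.946395)) = -1.809542
w(0.29) ≈ -1.8095

-1.8095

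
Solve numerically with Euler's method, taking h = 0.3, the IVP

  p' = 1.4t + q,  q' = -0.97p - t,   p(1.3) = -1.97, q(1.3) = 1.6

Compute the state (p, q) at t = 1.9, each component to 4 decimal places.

Euler on (p,q): p_{n+1} = p_n + h·p', q_{n+1} = q_n + h·q'.
1.300000: (-1.970000, 1.600000); f=(3.420000, 0.610900) → (-0.944000, 1.783270)
1.600000: (-0.944000, 1.783270); f=(4.023270, -0.684320) → (0.262981, 1.577974)
(p(1.9), q(1.9)) ≈ (0.2630, 1.5780)

0.2630, 1.5780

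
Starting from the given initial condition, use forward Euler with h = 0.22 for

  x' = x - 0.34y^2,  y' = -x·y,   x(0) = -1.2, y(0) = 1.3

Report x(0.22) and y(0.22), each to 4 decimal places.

-1.5904, 1.6432

Euler on (x,y): x_{n+1} = x_n + h·x', y_{n+1} = y_n + h·y'.
0.000000: (-1.200000, 1.300000); f=(-1.774600, 1.560000) → (-1.590412, 1.643200)
(x(0.22), y(0.22)) ≈ (-1.5904, 1.6432)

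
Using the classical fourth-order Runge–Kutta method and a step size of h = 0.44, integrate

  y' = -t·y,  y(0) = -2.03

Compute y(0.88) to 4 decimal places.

-1.3782

RK4: k1 = f(t_n, y_n); k2 = f(t_n + h/2, y_n + (h/2)·k1); k3 = f(t_n + h/2, y_n + (h/2)·k2); k4 = f(t_n + h, y_n + h·k3); y_{n+1} = y_n + (h/6)·(k1 + 2k2 + 2k3 + k4).
t=0.000000, y=-2.030000:
  k1 = f(0.000000, -2.030000) = 0.000000
  k2 = f(0.220000, -2.030000) = 0.446600
  k3 = f(0.220000, -1.931748) = 0.424985
  k4 = f(0.440000, -1.843007) = 0.810923
  y ← -2.030000 + (0.44/6)·(k1 + 2k2 + 2k3 + k4) = -1.842700
t=0.440000, y=-1.842700:
  k1 = f(0.440000, -1.842700) = 0.810788
  k2 = f(0.660000, -1.664327) = 1.098456
  k3 = f(0.660000, -1.601040) = 1.056686
  k4 = f(0.880000, -1.377758) = 1.212427
  y ← -1.842700 + (0.44/6)·(k1 + 2k2 + 2k3 + k4) = -1.378243
y(0.88) ≈ -1.3782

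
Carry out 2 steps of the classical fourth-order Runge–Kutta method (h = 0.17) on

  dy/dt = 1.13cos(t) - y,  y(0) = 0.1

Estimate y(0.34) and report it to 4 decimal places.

RK4: k1 = f(t_n, y_n); k2 = f(t_n + h/2, y_n + (h/2)·k1); k3 = f(t_n + h/2, y_n + (h/2)·k2); k4 = f(t_n + h, y_n + h·k3); y_{n+1} = y_n + (h/6)·(k1 + 2k2 + 2k3 + k4).
t=0.000000, y=0.100000:
  k1 = f(0.000000, 0.100000) = 1.030000
  k2 = f(0.085000, 0.187550) = 0.938370
  k3 = f(0.085000, 0.179761) = 0.946159
  k4 = f(0.170000, 0.260847) = 0.852864
  y ← 0.100000 + (0.17/6)·(k1 + 2k2 + 2k3 + k4) = 0.260138
t=0.170000, y=0.260138:
  k1 = f(0.170000, 0.260138) = 0.853573
  k2 = f(0.255000, 0.332691) = 0.760768
  k3 = f(0.255000, 0.324803) = 0.768656
  k4 = f(0.340000, 0.390809) = 0.674503
  y ← 0.260138 + (0.17/6)·(k1 + 2k2 + 2k3 + k4) = 0.390101
y(0.34) ≈ 0.3901

0.3901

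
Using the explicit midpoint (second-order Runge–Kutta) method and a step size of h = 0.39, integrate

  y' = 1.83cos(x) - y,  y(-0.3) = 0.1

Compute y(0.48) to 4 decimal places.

Midpoint: k1 = f(x_n, y_n); k2 = f(x_n + h/2, y_n + (h/2)·k1); y_{n+1} = y_n + h·k2.
x=-0.300000, y=0.100000:
  k1 = f(-0.300000, 0.100000) = 1.648266
  k2 = f(-0.105000, 0.421412) = 1.398510
  y ← 0.100000 + 0.39·1.398510 = 0.645419
x=0.090000, y=0.645419:
  k1 = f(0.090000, 0.645419) = 1.177175
  k2 = f(0.285000, 0.874968) = 0.881213
  y ← 0.645419 + 0.39·0.881213 = 0.989092
y(0.48) ≈ 0.9891

0.9891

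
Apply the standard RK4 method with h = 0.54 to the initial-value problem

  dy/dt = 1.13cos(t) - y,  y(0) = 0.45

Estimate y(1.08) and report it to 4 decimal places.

RK4: k1 = f(t_n, y_n); k2 = f(t_n + h/2, y_n + (h/2)·k1); k3 = f(t_n + h/2, y_n + (h/2)·k2); k4 = f(t_n + h, y_n + h·k3); y_{n+1} = y_n + (h/6)·(k1 + 2k2 + 2k3 + k4).
t=0.000000, y=0.450000:
  k1 = f(0.000000, 0.450000) = 0.680000
  k2 = f(0.270000, 0.633600) = 0.455461
  k3 = f(0.270000, 0.572975) = 0.516087
  k4 = f(0.540000, 0.728687) = 0.240524
  y ← 0.450000 + (0.54/6)·(k1 + 2k2 + 2k3 + k4) = 0.707726
t=0.540000, y=0.707726:
  k1 = f(0.540000, 0.707726) = 0.261485
  k2 = f(0.810000, 0.778327) = 0.000807
  k3 = f(0.810000, 0.707944) = 0.071190
  k4 = f(1.080000, 0.746168) = -0.213567
  y ← 0.707726 + (0.54/6)·(k1 + 2k2 + 2k3 + k4) = 0.724998
y(1.08) ≈ 0.7250

0.7250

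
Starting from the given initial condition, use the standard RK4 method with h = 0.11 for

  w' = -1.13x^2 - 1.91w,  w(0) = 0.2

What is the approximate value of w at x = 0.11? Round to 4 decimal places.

RK4: k1 = f(x_n, w_n); k2 = f(x_n + h/2, w_n + (h/2)·k1); k3 = f(x_n + h/2, w_n + (h/2)·k2); k4 = f(x_n + h, w_n + h·k3); w_{n+1} = w_n + (h/6)·(k1 + 2k2 + 2k3 + k4).
x=0.000000, w=0.200000:
  k1 = f(0.000000, 0.200000) = -0.382000
  k2 = f(0.055000, 0.178990) = -0.345289
  k3 = f(0.055000, 0.181009) = -0.349146
  k4 = f(0.110000, 0.161594) = -0.322318
  w ← 0.200000 + (0.11/6)·(k1 + 2k2 + 2k3 + k4) = 0.161625
w(0.11) ≈ 0.1616

0.1616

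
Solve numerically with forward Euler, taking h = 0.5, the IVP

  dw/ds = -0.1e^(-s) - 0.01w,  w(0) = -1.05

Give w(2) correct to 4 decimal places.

-1.1379

Euler: w_{n+1} = w_n + h·f(s_n, w_n).
s=0.000000, w=-1.050000: f=-0.089500 → w ← -1.050000 + 0.5·(-0.089500) = -1.094750
s=0.500000, w=-1.094750: f=-0.049706 → w ← -1.094750 + 0.5·(-0.049706) = -1.119603
s=1.000000, w=-1.119603: f=-0.025592 → w ← -1.119603 + 0.5·(-0.025592) = -1.132399
s=1.500000, w=-1.132399: f=-0.010989 → w ← -1.132399 + 0.5·(-0.010989) = -1.137893
w(2) ≈ -1.1379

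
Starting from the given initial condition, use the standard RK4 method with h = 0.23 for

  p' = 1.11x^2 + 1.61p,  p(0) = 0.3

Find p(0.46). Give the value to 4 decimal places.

0.6729

RK4: k1 = f(x_n, p_n); k2 = f(x_n + h/2, p_n + (h/2)·k1); k3 = f(x_n + h/2, p_n + (h/2)·k2); k4 = f(x_n + h, p_n + h·k3); p_{n+1} = p_n + (h/6)·(k1 + 2k2 + 2k3 + k4).
x=0.000000, p=0.300000:
  k1 = f(0.000000, 0.300000) = 0.483000
  k2 = f(0.115000, 0.355545) = 0.587107
  k3 = f(0.115000, 0.367517) = 0.606383
  k4 = f(0.230000, 0.439468) = 0.766262
  p ← 0.300000 + (0.23/6)·(k1 + 2k2 + 2k3 + k4) = 0.439389
x=0.230000, p=0.439389:
  k1 = f(0.230000, 0.439389) = 0.766136
  k2 = f(0.345000, 0.527495) = 0.981385
  k3 = f(0.345000, 0.552249) = 1.021238
  k4 = f(0.460000, 0.674274) = 1.320457
  p ← 0.439389 + (0.23/6)·(k1 + 2k2 + 2k3 + k4) = 0.672910
p(0.46) ≈ 0.6729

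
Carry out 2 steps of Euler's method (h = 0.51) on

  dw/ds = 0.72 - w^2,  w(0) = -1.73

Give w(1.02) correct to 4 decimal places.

-6.7791

Euler: w_{n+1} = w_n + h·f(s_n, w_n).
s=0.000000, w=-1.730000: f=-2.272900 → w ← -1.730000 + 0.51·(-2.272900) = -2.889179
s=0.510000, w=-2.889179: f=-7.627355 → w ← -2.889179 + 0.51·(-7.627355) = -6.779130
w(1.02) ≈ -6.7791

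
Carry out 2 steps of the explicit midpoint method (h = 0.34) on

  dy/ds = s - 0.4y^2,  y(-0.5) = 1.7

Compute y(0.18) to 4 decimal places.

1.1315

Midpoint: k1 = f(s_n, y_n); k2 = f(s_n + h/2, y_n + (h/2)·k1); y_{n+1} = y_n + h·k2.
s=-0.500000, y=1.700000:
  k1 = f(-0.500000, 1.700000) = -1.656000
  k2 = f(-0.330000, 1.418480) = -1.134834
  y ← 1.700000 + 0.34·(-1.134834) = 1.314156
s=-0.160000, y=1.314156:
  k1 = f(-0.160000, 1.314156) = -0.850803
  k2 = f(0.010000, 1.169520) = -0.537111
  y ← 1.314156 + 0.34·(-0.537111) = 1.131539
y(0.18) ≈ 1.1315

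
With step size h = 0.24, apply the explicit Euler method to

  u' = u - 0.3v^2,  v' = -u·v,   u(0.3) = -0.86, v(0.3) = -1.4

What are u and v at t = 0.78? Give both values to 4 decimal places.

-1.7027, -2.1784

Euler on (u,v): u_{n+1} = u_n + h·u', v_{n+1} = v_n + h·v'.
0.300000: (-0.860000, -1.400000); f=(-1.448000, -1.204000) → (-1.207520, -1.688960)
0.540000: (-1.207520, -1.688960); f=(-2.063296, -2.039453) → (-1.702711, -2.178429)
(u(0.78), v(0.78)) ≈ (-1.7027, -2.1784)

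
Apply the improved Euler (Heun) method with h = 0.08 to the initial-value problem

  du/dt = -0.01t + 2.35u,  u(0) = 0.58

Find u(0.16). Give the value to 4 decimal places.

0.8430

Heun: k1 = f(t_n, u_n); k2 = f(t_n + h, u_n + h·k1); u_{n+1} = u_n + (h/2)·(k1 + k2).
t=0.000000, u=0.580000:
  k1 = f(0.000000, 0.580000) = 1.363000
  k2 = f(0.080000, 0.689040) = 1.618444
  u ← 0.580000 + (0.08/2)·(1.363000 + 1.618444) = 0.699258
t=0.080000, u=0.699258:
  k1 = f(0.080000, 0.699258) = 1.642456
  k2 = f(0.160000, 0.830654) = 1.950437
  u ← 0.699258 + (0.08/2)·(1.642456 + 1.950437) = 0.842973
u(0.16) ≈ 0.8430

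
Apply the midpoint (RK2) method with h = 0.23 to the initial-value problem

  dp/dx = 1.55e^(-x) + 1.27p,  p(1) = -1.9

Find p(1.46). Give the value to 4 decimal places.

Midpoint: k1 = f(x_n, p_n); k2 = f(x_n + h/2, p_n + (h/2)·k1); p_{n+1} = p_n + h·k2.
x=1.000000, p=-1.900000:
  k1 = f(1.000000, -1.900000) = -1.842787
  k2 = f(1.115000, -2.111920) = -2.173870
  p ← -1.900000 + 0.23·(-2.173870) = -2.399990
x=1.230000, p=-2.399990:
  k1 = f(1.230000, -2.399990) = -2.594934
  k2 = f(1.345000, -2.698408) = -3.023141
  p ← -2.399990 + 0.23·(-3.023141) = -3.095313
p(1.46) ≈ -3.0953

-3.0953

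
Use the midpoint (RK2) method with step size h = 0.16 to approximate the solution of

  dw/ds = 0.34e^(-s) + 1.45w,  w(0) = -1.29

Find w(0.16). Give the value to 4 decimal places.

Midpoint: k1 = f(s_n, w_n); k2 = f(s_n + h/2, w_n + (h/2)·k1); w_{n+1} = w_n + h·k2.
s=0.000000, w=-1.290000:
  k1 = f(0.000000, -1.290000) = -1.530500
  k2 = f(0.080000, -1.412440) = -1.734178
  w ← -1.290000 + 0.16·(-1.734178) = -1.567469
w(0.16) ≈ -1.5675

-1.5675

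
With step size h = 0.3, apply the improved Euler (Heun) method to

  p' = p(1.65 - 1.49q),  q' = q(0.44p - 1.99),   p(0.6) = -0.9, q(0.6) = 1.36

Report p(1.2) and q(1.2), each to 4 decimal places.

Heun on (p,q): k1 = f(s_n, state_n); k2 = f(s_n + h, state_n + h·k1); state_{n+1} = state_n + (h/2)·(k1 + k2).
0.600000: (-0.900000, 1.360000)
  k1 = (0.338760, -3.244960)
  predictor → (-0.798372, 0.386512)
  k2 = (-0.857529, -0.904934)
  → (-0.977815, 0.737516)
0.900000: (-0.977815, 0.737516)
  k1 = (-0.538875, -1.784964)
  predictor → (-1.139478, 0.202027)
  k2 = (-1.537134, -0.503323)
  → (-1.289217, 0.394273)
(p(1.2), q(1.2)) ≈ (-1.2892, 0.3943)

-1.2892, 0.3943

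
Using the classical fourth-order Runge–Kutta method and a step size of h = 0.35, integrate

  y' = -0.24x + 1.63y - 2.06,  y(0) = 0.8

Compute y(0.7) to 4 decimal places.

-0.2761

RK4: k1 = f(x_n, y_n); k2 = f(x_n + h/2, y_n + (h/2)·k1); k3 = f(x_n + h/2, y_n + (h/2)·k2); k4 = f(x_n + h, y_n + h·k3); y_{n+1} = y_n + (h/6)·(k1 + 2k2 + 2k3 + k4).
x=0.000000, y=0.800000:
  k1 = f(0.000000, 0.800000) = -0.756000
  k2 = f(0.175000, 0.667700) = -1.013649
  k3 = f(0.175000, 0.622611) = -1.087143
  k4 = f(0.350000, 0.419500) = -1.460215
  y ← 0.800000 + (0.35/6)·(k1 + 2k2 + 2k3 + k4) = 0.425628
x=0.350000, y=0.425628:
  k1 = f(0.350000, 0.425628) = -1.450226
  k2 = f(0.525000, 0.171839) = -1.905903
  k3 = f(0.525000, 0.092095) = -2.035885
  k4 = f(0.700000, -0.286931) = -2.695698
  y ← 0.425628 + (0.35/6)·(k1 + 2k2 + 2k3 + k4) = -0.276092
y(0.7) ≈ -0.2761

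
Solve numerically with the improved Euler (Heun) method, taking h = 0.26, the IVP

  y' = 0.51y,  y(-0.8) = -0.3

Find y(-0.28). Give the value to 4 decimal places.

-0.3908

Heun: k1 = f(x_n, y_n); k2 = f(x_n + h, y_n + h·k1); y_{n+1} = y_n + (h/2)·(k1 + k2).
x=-0.800000, y=-0.300000:
  k1 = f(-0.800000, -0.300000) = -0.153000
  k2 = f(-0.540000, -0.339780) = -0.173288
  y ← -0.300000 + (0.26/2)·(-0.153000 + (-0.173288)) = -0.342417
x=-0.540000, y=-0.342417:
  k1 = f(-0.540000, -0.342417) = -0.174633
  k2 = f(-0.280000, -0.387822) = -0.197789
  y ← -0.342417 + (0.26/2)·(-0.174633 + (-0.197789)) = -0.390832
y(-0.28) ≈ -0.3908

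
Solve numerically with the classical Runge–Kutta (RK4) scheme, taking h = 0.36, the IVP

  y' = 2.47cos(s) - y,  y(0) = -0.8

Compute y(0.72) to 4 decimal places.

0.7520

RK4: k1 = f(s_n, y_n); k2 = f(s_n + h/2, y_n + (h/2)·k1); k3 = f(s_n + h/2, y_n + (h/2)·k2); k4 = f(s_n + h, y_n + h·k3); y_{n+1} = y_n + (h/6)·(k1 + 2k2 + 2k3 + k4).
s=0.000000, y=-0.800000:
  k1 = f(0.000000, -0.800000) = 3.270000
  k2 = f(0.180000, -0.211400) = 2.641494
  k3 = f(0.180000, -0.324531) = 2.754625
  k4 = f(0.360000, 0.191665) = 2.120000
  y ← -0.800000 + (0.36/6)·(k1 + 2k2 + 2k3 + k4) = 0.170934
s=0.360000, y=0.170934:
  k1 = f(0.360000, 0.170934) = 2.140731
  k2 = f(0.540000, 0.556266) = 1.562275
  k3 = f(0.540000, 0.452144) = 1.666397
  k4 = f(0.720000, 0.770837) = 1.086123
  y ← 0.170934 + (0.36/6)·(k1 + 2k2 + 2k3 + k4) = 0.751986
y(0.72) ≈ 0.7520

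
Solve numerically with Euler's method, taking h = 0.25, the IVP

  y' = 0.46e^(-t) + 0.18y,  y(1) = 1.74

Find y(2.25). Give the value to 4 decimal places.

2.3209

Euler: y_{n+1} = y_n + h·f(t_n, y_n).
t=1.000000, y=1.740000: f=0.482425 → y ← 1.740000 + 0.25·0.482425 = 1.860606
t=1.250000, y=1.860606: f=0.466701 → y ← 1.860606 + 0.25·0.466701 = 1.977281
t=1.500000, y=1.977281: f=0.458551 → y ← 1.977281 + 0.25·0.458551 = 2.091919
t=1.750000, y=2.091919: f=0.456481 → y ← 2.091919 + 0.25·0.456481 = 2.206039
t=2.000000, y=2.206039: f=0.459341 → y ← 2.206039 + 0.25·0.459341 = 2.320875
y(2.25) ≈ 2.3209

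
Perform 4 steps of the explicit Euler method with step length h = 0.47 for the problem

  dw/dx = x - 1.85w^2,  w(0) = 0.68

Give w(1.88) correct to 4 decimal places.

Euler: w_{n+1} = w_n + h·f(x_n, w_n).
x=0.000000, w=0.680000: f=-0.855440 → w ← 0.680000 + 0.47·(-0.855440) = 0.277943
x=0.470000, w=0.277943: f=0.327083 → w ← 0.277943 + 0.47·0.327083 = 0.431672
x=0.940000, w=0.431672: f=0.595269 → w ← 0.431672 + 0.47·0.595269 = 0.711449
x=1.410000, w=0.711449: f=0.473605 → w ← 0.711449 + 0.47·0.473605 = 0.934043
w(1.88) ≈ 0.9340

0.9340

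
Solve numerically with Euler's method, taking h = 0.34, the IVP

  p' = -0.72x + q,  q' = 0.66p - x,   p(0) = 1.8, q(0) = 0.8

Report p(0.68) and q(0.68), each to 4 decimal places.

2.3981, 1.5533

Euler on (p,q): p_{n+1} = p_n + h·p', q_{n+1} = q_n + h·q'.
0.000000: (1.800000, 0.800000); f=(0.800000, 1.188000) → (2.072000, 1.203920)
0.340000: (2.072000, 1.203920); f=(0.959120, 1.027520) → (2.398101, 1.553277)
(p(0.68), q(0.68)) ≈ (2.3981, 1.5533)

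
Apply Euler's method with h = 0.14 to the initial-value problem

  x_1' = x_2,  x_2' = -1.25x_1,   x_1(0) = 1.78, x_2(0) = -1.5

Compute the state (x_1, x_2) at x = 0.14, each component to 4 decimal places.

1.5700, -1.8115

Euler on (x_1,x_2): x_1_{n+1} = x_1_n + h·x_1', x_2_{n+1} = x_2_n + h·x_2'.
0.000000: (1.780000, -1.500000); f=(-1.500000, -2.225000) → (1.570000, -1.811500)
(x_1(0.14), x_2(0.14)) ≈ (1.5700, -1.8115)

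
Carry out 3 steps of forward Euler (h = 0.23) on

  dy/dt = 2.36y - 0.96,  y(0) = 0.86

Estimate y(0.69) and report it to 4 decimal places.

Euler: y_{n+1} = y_n + h·f(t_n, y_n).
t=0.000000, y=0.860000: f=1.069600 → y ← 0.860000 + 0.23·1.069600 = 1.106008
t=0.230000, y=1.106008: f=1.650179 → y ← 1.106008 + 0.23·1.650179 = 1.485549
t=0.460000, y=1.485549: f=2.545896 → y ← 1.485549 + 0.23·2.545896 = 2.071105
y(0.69) ≈ 2.0711

2.0711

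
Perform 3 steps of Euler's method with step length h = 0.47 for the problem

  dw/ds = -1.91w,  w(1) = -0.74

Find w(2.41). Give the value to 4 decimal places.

Euler: w_{n+1} = w_n + h·f(s_n, w_n).
s=1.000000, w=-0.740000: f=1.413400 → w ← -0.740000 + 0.47·1.413400 = -0.075702
s=1.470000, w=-0.075702: f=0.144591 → w ← -0.075702 + 0.47·0.144591 = -0.007744
s=1.940000, w=-0.007744: f=0.014792 → w ← -0.007744 + 0.47·0.014792 = -0.000792
w(2.41) ≈ -0.0008

-0.0008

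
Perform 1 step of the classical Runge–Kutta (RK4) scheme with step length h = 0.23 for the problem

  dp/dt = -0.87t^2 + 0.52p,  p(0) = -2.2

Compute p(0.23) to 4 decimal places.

-2.4831

RK4: k1 = f(t_n, p_n); k2 = f(t_n + h/2, p_n + (h/2)·k1); k3 = f(t_n + h/2, p_n + (h/2)·k2); k4 = f(t_n + h, p_n + h·k3); p_{n+1} = p_n + (h/6)·(k1 + 2k2 + 2k3 + k4).
t=0.000000, p=-2.200000:
  k1 = f(0.000000, -2.200000) = -1.144000
  k2 = f(0.115000, -2.331560) = -1.223917
  k3 = f(0.115000, -2.340750) = -1.228696
  k4 = f(0.230000, -2.482600) = -1.336975
  p ← -2.200000 + (0.23/6)·(k1 + 2k2 + 2k3 + k4) = -2.483138
p(0.23) ≈ -2.4831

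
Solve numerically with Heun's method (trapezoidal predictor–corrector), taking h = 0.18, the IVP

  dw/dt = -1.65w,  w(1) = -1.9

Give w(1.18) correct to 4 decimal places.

Heun: k1 = f(t_n, w_n); k2 = f(t_n + h, w_n + h·k1); w_{n+1} = w_n + (h/2)·(k1 + k2).
t=1.000000, w=-1.900000:
  k1 = f(1.000000, -1.900000) = 3.135000
  k2 = f(1.180000, -1.335700) = 2.203905
  w ← -1.900000 + (0.18/2)·(3.135000 + 2.203905) = -1.419499
w(1.18) ≈ -1.4195

-1.4195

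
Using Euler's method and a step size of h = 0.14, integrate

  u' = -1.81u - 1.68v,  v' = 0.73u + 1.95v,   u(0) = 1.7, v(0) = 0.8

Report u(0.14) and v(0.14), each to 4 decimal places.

1.0811, 1.1921

Euler on (u,v): u_{n+1} = u_n + h·u', v_{n+1} = v_n + h·v'.
0.000000: (1.700000, 0.800000); f=(-4.421000, 2.801000) → (1.081060, 1.192140)
(u(0.14), v(0.14)) ≈ (1.0811, 1.1921)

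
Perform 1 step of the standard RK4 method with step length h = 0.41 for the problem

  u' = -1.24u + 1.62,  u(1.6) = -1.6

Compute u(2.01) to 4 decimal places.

-0.4424

RK4: k1 = f(t_n, u_n); k2 = f(t_n + h/2, u_n + (h/2)·k1); k3 = f(t_n + h/2, u_n + (h/2)·k2); k4 = f(t_n + h, u_n + h·k3); u_{n+1} = u_n + (h/6)·(k1 + 2k2 + 2k3 + k4).
t=1.600000, u=-1.600000:
  k1 = f(1.600000, -1.600000) = 3.604000
  k2 = f(1.805000, -0.861180) = 2.687863
  k3 = f(1.805000, -1.048988) = 2.920745
  k4 = f(2.010000, -0.402494) = 2.119093
  u ← -1.600000 + (0.41/6)·(k1 + 2k2 + 2k3 + k4) = -0.442412
u(2.01) ≈ -0.4424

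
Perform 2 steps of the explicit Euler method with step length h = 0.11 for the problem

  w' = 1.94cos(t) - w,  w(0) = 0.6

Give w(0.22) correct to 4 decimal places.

Euler: w_{n+1} = w_n + h·f(t_n, w_n).
t=0.000000, w=0.600000: f=1.340000 → w ← 0.600000 + 0.11·1.340000 = 0.747400
t=0.110000, w=0.747400: f=1.180875 → w ← 0.747400 + 0.11·1.180875 = 0.877296
w(0.22) ≈ 0.8773

0.8773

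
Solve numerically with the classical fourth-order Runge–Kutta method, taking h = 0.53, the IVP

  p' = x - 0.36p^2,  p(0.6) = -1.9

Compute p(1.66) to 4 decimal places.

-2.7126

RK4: k1 = f(x_n, p_n); k2 = f(x_n + h/2, p_n + (h/2)·k1); k3 = f(x_n + h/2, p_n + (h/2)·k2); k4 = f(x_n + h, p_n + h·k3); p_{n+1} = p_n + (h/6)·(k1 + 2k2 + 2k3 + k4).
x=0.600000, p=-1.900000:
  k1 = f(0.600000, -1.900000) = -0.699600
  k2 = f(0.865000, -2.085394) = -0.700593
  k3 = f(0.865000, -2.085657) = -0.700987
  k4 = f(1.130000, -2.271523) = -0.727535
  p ← -1.900000 + (0.53/6)·(k1 + 2k2 + 2k3 + k4) = -2.273676
x=1.130000, p=-2.273676:
  k1 = f(1.130000, -2.273676) = -0.731057
  k2 = f(1.395000, -2.467406) = -0.796713
  k3 = f(1.395000, -2.484805) = -0.827732
  k4 = f(1.660000, -2.712374) = -0.988510
  p ← -2.273676 + (0.53/6)·(k1 + 2k2 + 2k3 + k4) = -2.712557
p(1.66) ≈ -2.7126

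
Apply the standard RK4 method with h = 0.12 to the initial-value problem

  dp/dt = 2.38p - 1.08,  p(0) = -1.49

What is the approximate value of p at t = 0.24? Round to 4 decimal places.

-2.9874

RK4: k1 = f(t_n, p_n); k2 = f(t_n + h/2, p_n + (h/2)·k1); k3 = f(t_n + h/2, p_n + (h/2)·k2); k4 = f(t_n + h, p_n + h·k3); p_{n+1} = p_n + (h/6)·(k1 + 2k2 + 2k3 + k4).
t=0.000000, p=-1.490000:
  k1 = f(0.000000, -1.490000) = -4.626200
  k2 = f(0.060000, -1.767572) = -5.286821
  k3 = f(0.060000, -1.807209) = -5.381158
  k4 = f(0.120000, -2.135739) = -6.163059
  p ← -1.490000 + (0.12/6)·(k1 + 2k2 + 2k3 + k4) = -2.132504
t=0.120000, p=-2.132504:
  k1 = f(0.120000, -2.132504) = -6.155360
  k2 = f(0.180000, -2.501826) = -7.034346
  k3 = f(0.180000, -2.554565) = -7.159865
  k4 = f(0.240000, -2.991688) = -8.200218
  p ← -2.132504 + (0.12/6)·(k1 + 2k2 + 2k3 + k4) = -2.987384
p(0.24) ≈ -2.9874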